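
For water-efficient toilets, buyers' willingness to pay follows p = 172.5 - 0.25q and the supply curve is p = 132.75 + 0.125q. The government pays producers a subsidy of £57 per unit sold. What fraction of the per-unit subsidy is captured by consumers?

Pre-subsidy: 172.5 - 0.25q = 132.75 + 0.125q gives q* = 106 and p* = 146.
With the subsidy, sellers receive ps = pb + 57 for each unit, where pb is the price buyers pay.
On the curves, pb = 172.5 - 0.25q and ps = 132.75 + 0.125q; the wedge ps − pb = 57 gives 132.75 + 0.125q − (172.5 - 0.25q) = 57, so q' = 258.
Then pb = 172.5 − 0.25·258 = 108 and ps = 132.75 + 0.125·258 = 165.
Buyers' price falls by p* − pb = 146 − 108 = 38; sellers' price rises by ps − p* = 165 − 146 = 19.
So consumers capture 38/57 = 2/3 of each unit of subsidy.

Consumer share = 2/3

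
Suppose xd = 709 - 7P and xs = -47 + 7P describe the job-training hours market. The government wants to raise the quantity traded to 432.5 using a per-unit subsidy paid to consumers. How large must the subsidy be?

Required subsidy s = 29 per unit

At x = 432.5, invert demand for the buyer price: Pb = (709 − 432.5)/7 = 39.5; invert supply for the seller price: Ps = (432.5 − (-47))/7 = 68.5.
The subsidy must fill the gap: s = Ps − Pb = 68.5 − 39.5 = 29.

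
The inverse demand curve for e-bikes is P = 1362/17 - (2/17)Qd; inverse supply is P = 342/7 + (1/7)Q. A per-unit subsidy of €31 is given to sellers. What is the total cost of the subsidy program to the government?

Government cost = €7409

Pre-subsidy: 1362/17 - (2/17)Q = 342/7 + (1/7)Q gives Q* = 120 and P* = 66.
With the subsidy, sellers receive Ps = Pb + 31 for each unit, where Pb is the price buyers pay.
On the curves, Pb = 1362/17 - (2/17)Q and Ps = 342/7 + (1/7)Q; the wedge Ps − Pb = 31 gives 342/7 + (1/7)Q − (1362/17 - (2/17)Q) = 31, so Q' = 239.
Then Pb = 1362/17 − (2/17)·239 = 52 and Ps = 342/7 + (1/7)·239 = 83.
Government outlay = subsidy × quantity = 31 × 239 = 7409.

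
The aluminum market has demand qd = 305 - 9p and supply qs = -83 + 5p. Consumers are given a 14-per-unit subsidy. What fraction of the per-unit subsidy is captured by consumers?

Pre-subsidy: 305 - 9p = -83 + 5p gives p* = 194/7, q* = 389/7.
With the rebate, buyers effectively pay pb = ps − 14, where ps is the price sellers receive.
Demand in terms of ps becomes qd = 305 − 9(ps − 14) = 431 - 9ps. Setting this equal to supply: 431 - 9ps = -83 + 5ps, so ps = 257/7.
Buyers pay pb = 257/7 − 14 = 159/7; q' = -83 + 5·(257/7) = 704/7.
Buyers' price falls by p* − pb = 194/7 − 159/7 = 5; sellers' price rises by ps − p* = 257/7 − 194/7 = 9.
So consumers capture 5/14 = 5/14 of each unit of subsidy.

Consumer share = 5/14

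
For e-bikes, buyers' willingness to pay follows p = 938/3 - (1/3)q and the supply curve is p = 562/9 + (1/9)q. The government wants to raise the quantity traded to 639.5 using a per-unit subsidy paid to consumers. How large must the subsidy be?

At q = 639.5, from the demand curve buyers pay pb = 938/3 − (1/3)·639.5 = 99.5; from the supply curve sellers need ps = 562/9 + (1/9)·639.5 = 133.5.
The subsidy must fill the gap: s = ps − pb = 133.5 − 99.5 = 34.

Required subsidy s = 34 per unit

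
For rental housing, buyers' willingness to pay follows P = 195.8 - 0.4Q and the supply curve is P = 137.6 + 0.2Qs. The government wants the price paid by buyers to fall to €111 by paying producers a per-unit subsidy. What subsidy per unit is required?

At a buyer price of 111, quantity demanded is 489.5 − 2.5·111 = 212.
Sellers supply 212 only when they receive Ps = 137.6 + 0.2·212 = 180.
s = Ps − Pb = 180 − 111 = 69.

Required subsidy s = €69 per unit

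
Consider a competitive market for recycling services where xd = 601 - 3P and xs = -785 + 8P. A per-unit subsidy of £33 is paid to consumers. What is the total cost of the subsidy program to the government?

Government cost = £9735

Pre-subsidy: 601 - 3P = -785 + 8P gives P* = 126, x* = 223.
With the rebate, buyers effectively pay Pb = Ps − 33, where Ps is the price sellers receive.
Demand in terms of Ps becomes xd = 601 − 3(Ps − 33) = 700 - 3Ps. Setting this equal to supply: 700 - 3Ps = -785 + 8Ps, so Ps = 135.
Buyers pay Pb = 135 − 33 = 102; x' = -785 + 8·135 = 295.
Government outlay = subsidy × quantity = 33 × 295 = 9735.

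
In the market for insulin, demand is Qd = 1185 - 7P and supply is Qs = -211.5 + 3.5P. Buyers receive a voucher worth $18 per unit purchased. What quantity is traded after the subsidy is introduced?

Pre-subsidy: 1185 - 7P = -211.5 + 3.5P gives P* = 133, Q* = 254.
With the rebate, buyers effectively pay Pb = Ps − 18, where Ps is the price sellers receive.
Demand in terms of Ps becomes Qd = 1185 − 7(Ps − 18) = 1311 - 7Ps. Setting this equal to supply: 1311 - 7Ps = -211.5 + 3.5Ps, so Ps = 145.
Buyers pay Pb = 145 − 18 = 127; Q' = -211.5 + 3.5·145 = 296.

Q' = 296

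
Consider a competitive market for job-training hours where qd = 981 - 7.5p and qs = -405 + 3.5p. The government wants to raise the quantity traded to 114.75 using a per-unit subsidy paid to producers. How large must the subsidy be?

At q = 114.75, invert demand for the buyer price: pb = (981 − 114.75)/7.5 = 115.5; invert supply for the seller price: ps = (114.75 − (-405))/3.5 = 148.5.
The subsidy must fill the gap: s = ps − pb = 148.5 − 115.5 = 33.

Required subsidy s = 33 per unit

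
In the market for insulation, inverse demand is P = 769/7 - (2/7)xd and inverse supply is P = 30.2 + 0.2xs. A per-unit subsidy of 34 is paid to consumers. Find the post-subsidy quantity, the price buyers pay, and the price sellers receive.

x' = 234; buyers pay 43; sellers receive 77

Pre-subsidy: 769/7 - (2/7)x = 30.2 + 0.2x gives x* = 164 and P* = 63.
With the rebate, buyers effectively pay Pb = Ps − 34, where Ps is the price sellers receive.
On the curves, Pb = 769/7 - (2/7)x and Ps = 30.2 + 0.2x; the wedge Ps − Pb = 34 gives 30.2 + 0.2x − (769/7 - (2/7)x) = 34, so x' = 234.
Then Pb = 769/7 − (2/7)·234 = 43 and Ps = 30.2 + 0.2·234 = 77.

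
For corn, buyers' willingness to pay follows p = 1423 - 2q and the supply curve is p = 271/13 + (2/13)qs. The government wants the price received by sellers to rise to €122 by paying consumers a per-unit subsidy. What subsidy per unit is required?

Required subsidy s = €14 per unit

At a seller price of 122, quantity supplied is -135.5 + 6.5·122 = 657.5.
Buyers absorb 657.5 only when they pay pb = 1423 − 2·657.5 = 108.
s = ps − pb = 122 − 108 = 14.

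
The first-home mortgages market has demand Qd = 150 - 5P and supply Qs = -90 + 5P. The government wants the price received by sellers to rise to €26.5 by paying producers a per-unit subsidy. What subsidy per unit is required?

At a seller price of 26.5, quantity supplied is -90 + 5·26.5 = 42.5.
Buyers absorb 42.5 only when they pay Pb with 150 − 5·Pb = 42.5, i.e. Pb = 21.5.
s = Ps − Pb = 26.5 − 21.5 = 5.

Required subsidy s = €5 per unit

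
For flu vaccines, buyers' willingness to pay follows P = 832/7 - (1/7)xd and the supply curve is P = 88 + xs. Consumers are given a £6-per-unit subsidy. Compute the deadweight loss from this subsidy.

Deadweight loss = £15.75

Pre-subsidy: 832/7 - (1/7)x = 88 + x gives x* = 27 and P* = 115.
With the rebate, buyers effectively pay Pb = Ps − 6, where Ps is the price sellers receive.
On the curves, Pb = 832/7 - (1/7)x and Ps = 88 + x; the wedge Ps − Pb = 6 gives 88 + x − (832/7 - (1/7)x) = 6, so x' = 32.25.
Then Pb = 832/7 − (1/7)·32.25 = 114.25 and Ps = 88 + 1·32.25 = 120.25.
The subsidy expands output by 32.25 − 27 = 5.25 past the efficient level; on those units the gap between marginal cost and willingness to pay runs from 0 up to 6.
DWL = ½ × 6 × 5.25 = 15.75.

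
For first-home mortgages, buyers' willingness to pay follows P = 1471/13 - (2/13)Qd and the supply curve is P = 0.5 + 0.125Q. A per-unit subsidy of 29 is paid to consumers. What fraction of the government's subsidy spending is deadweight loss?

Pre-subsidy: 1471/13 - (2/13)Q = 0.5 + 0.125Q gives Q* = 404 and P* = 51.
With the rebate, buyers effectively pay Pb = Ps − 29, where Ps is the price sellers receive.
On the curves, Pb = 1471/13 - (2/13)Q and Ps = 0.5 + 0.125Q; the wedge Ps − Pb = 29 gives 0.5 + 0.125Q − (1471/13 - (2/13)Q) = 29, so Q' = 508.
Then Pb = 1471/13 − (2/13)·508 = 35 and Ps = 0.5 + 0.125·508 = 64.
ΔCS = ½(404 + 508)(51 − 35) = 7296; ΔPS = ½(404 + 508)(64 − 51) = 5928.
Government spending = 29 × 508 = 14732.
DWL = ½ × 29 × (508 − 404) = 1508; fraction = 1508 / 14732 = 13/127.

DWL / government spending = 13/127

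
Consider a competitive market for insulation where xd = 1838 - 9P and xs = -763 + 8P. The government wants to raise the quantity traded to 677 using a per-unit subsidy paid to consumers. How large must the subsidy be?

Required subsidy s = 51 per unit

At x = 677, invert demand for the buyer price: Pb = (1838 − 677)/9 = 129; invert supply for the seller price: Ps = (677 − (-763))/8 = 180.
The subsidy must fill the gap: s = Ps − Pb = 180 − 129 = 51.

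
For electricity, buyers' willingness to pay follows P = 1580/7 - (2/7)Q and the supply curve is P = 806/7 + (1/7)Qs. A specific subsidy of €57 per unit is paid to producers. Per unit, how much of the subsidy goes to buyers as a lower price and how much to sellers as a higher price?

Pre-subsidy: 1580/7 - (2/7)Q = 806/7 + (1/7)Q gives Q* = 258 and P* = 152.
With the subsidy, sellers receive Ps = Pb + 57 for each unit, where Pb is the price buyers pay.
On the curves, Pb = 1580/7 - (2/7)Q and Ps = 806/7 + (1/7)Q; the wedge Ps − Pb = 57 gives 806/7 + (1/7)Q − (1580/7 - (2/7)Q) = 57, so Q' = 391.
Then Pb = 1580/7 − (2/7)·391 = 114 and Ps = 806/7 + (1/7)·391 = 171.
Buyers' price falls by P* − Pb = 152 − 114 = 38; sellers' price rises by Ps − P* = 171 − 152 = 19.

Buyers gain €38 per unit; sellers gain €19 per unit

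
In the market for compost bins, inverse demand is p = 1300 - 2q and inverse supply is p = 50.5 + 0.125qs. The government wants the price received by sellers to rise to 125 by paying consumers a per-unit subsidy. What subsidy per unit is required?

Required subsidy s = 17 per unit

At a seller price of 125, quantity supplied is -404 + 8·125 = 596.
Buyers absorb 596 only when they pay pb = 1300 − 2·596 = 108.
s = ps − pb = 125 − 108 = 17.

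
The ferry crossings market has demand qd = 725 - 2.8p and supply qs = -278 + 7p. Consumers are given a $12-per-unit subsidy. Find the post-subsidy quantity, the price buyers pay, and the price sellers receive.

Pre-subsidy: 725 - 2.8p = -278 + 7p gives p* = 5015/49, q* = 3069/7.
With the rebate, buyers effectively pay pb = ps − 12, where ps is the price sellers receive.
Demand in terms of ps becomes qd = 725 − 2.8(ps − 12) = 758.6 - 2.8ps. Setting this equal to supply: 758.6 - 2.8ps = -278 + 7ps, so ps = 5183/49.
Buyers pay pb = 5183/49 − 12 = 4595/49; q' = -278 + 7·(5183/49) = 3237/7.

q' = 3237/7; buyers pay 4595/49; sellers receive 5183/49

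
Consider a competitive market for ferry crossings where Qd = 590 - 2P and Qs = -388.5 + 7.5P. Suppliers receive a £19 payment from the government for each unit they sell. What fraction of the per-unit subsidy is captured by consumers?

Consumer share = 15/19

Pre-subsidy: 590 - 2P = -388.5 + 7.5P gives P* = 103, Q* = 384.
With the subsidy, sellers receive Ps = Pb + 19 for each unit, where Pb is the price buyers pay.
Supply in terms of Pb becomes Qs = -388.5 + 7.5(Pb + 19) = -246 + 7.5Pb. Setting this equal to demand: 590 - 2Pb = -246 + 7.5Pb, so Pb = 88.
Sellers receive Ps = 88 + 19 = 107; Q' = 590 − 2·88 = 414.
Buyers' price falls by P* − Pb = 103 − 88 = 15; sellers' price rises by Ps − P* = 107 − 103 = 4.
So consumers capture 15/19 = 15/19 of each unit of subsidy.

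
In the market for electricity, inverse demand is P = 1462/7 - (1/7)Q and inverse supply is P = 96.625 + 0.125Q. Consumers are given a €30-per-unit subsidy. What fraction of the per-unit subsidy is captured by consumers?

Consumer share = 8/15

Pre-subsidy: 1462/7 - (1/7)Q = 96.625 + 0.125Q gives Q* = 419 and P* = 149.
With the rebate, buyers effectively pay Pb = Ps − 30, where Ps is the price sellers receive.
On the curves, Pb = 1462/7 - (1/7)Q and Ps = 96.625 + 0.125Q; the wedge Ps − Pb = 30 gives 96.625 + 0.125Q − (1462/7 - (1/7)Q) = 30, so Q' = 531.
Then Pb = 1462/7 − (1/7)·531 = 133 and Ps = 96.625 + 0.125·531 = 163.
Buyers' price falls by P* − Pb = 149 − 133 = 16; sellers' price rises by Ps − P* = 163 − 149 = 14.
So consumers capture 16/30 = 8/15 of each unit of subsidy.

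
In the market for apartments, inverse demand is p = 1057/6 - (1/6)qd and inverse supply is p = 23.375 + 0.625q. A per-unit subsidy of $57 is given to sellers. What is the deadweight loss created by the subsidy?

Pre-subsidy: 1057/6 - (1/6)q = 23.375 + 0.625q gives q* = 193 and p* = 144.
With the subsidy, sellers receive ps = pb + 57 for each unit, where pb is the price buyers pay.
On the curves, pb = 1057/6 - (1/6)q and ps = 23.375 + 0.625q; the wedge ps − pb = 57 gives 23.375 + 0.625q − (1057/6 - (1/6)q) = 57, so q' = 265.
Then pb = 1057/6 − (1/6)·265 = 132 and ps = 23.375 + 0.625·265 = 189.
The subsidy expands output by 265 − 193 = 72 past the efficient level; on those units the gap between marginal cost and willingness to pay runs from 0 up to 57.
DWL = ½ × 57 × 72 = 2052.

Deadweight loss = $2052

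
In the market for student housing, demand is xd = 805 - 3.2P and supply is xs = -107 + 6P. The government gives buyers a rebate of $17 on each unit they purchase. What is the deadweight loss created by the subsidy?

Pre-subsidy: 805 - 3.2P = -107 + 6P gives P* = 2280/23, x* = 11219/23.
With the rebate, buyers effectively pay Pb = Ps − 17, where Ps is the price sellers receive.
Demand in terms of Ps becomes xd = 805 − 3.2(Ps − 17) = 859.4 - 3.2Ps. Setting this equal to supply: 859.4 - 3.2Ps = -107 + 6Ps, so Ps = 2416/23.
Buyers pay Pb = 2416/23 − 17 = 2025/23; x' = -107 + 6·(2416/23) = 12035/23.
The subsidy expands output by 12035/23 − 11219/23 = 816/23 past the efficient level; on those units the gap between marginal cost and willingness to pay runs from 0 up to 17.
DWL = ½ × 17 × 816/23 = 6936/23.

Deadweight loss = 6936/23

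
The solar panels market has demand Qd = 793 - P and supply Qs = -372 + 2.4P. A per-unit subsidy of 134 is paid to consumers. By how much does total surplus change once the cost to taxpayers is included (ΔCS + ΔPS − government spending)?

Pre-subsidy: 793 - P = -372 + 2.4P gives P* = 5825/17, Q* = 7656/17.
With the rebate, buyers effectively pay Pb = Ps − 134, where Ps is the price sellers receive.
Demand in terms of Ps becomes Qd = 793 − 1(Ps − 134) = 927 - Ps. Setting this equal to supply: 927 - Ps = -372 + 2.4Ps, so Ps = 6495/17.
Buyers pay Pb = 6495/17 − 134 = 4217/17; Q' = -372 + 2.4·(6495/17) = 9264/17.
ΔCS = ½(7656/17 + 9264/17)(5825/17 − 4217/17) = 13603680/289; ΔPS = ½(7656/17 + 9264/17)(6495/17 − 5825/17) = 5668200/289.
Government spending = 134 × 9264/17 = 1241376/17.
Net change = 13603680/289 + 5668200/289 − 1241376/17 = -107736/17. The loss equals the DWL triangle ½·134·1608/17.

Net change in total surplus = -107736/17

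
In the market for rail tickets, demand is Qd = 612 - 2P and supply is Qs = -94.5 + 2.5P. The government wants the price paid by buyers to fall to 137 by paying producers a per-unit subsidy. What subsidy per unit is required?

At a buyer price of 137, quantity demanded is 612 − 2·137 = 338.
Sellers supply 338 only when they receive Ps with -94.5 + 2.5·Ps = 338, i.e. Ps = 173.
s = Ps − Pb = 173 − 137 = 36.

Required subsidy s = 36 per unit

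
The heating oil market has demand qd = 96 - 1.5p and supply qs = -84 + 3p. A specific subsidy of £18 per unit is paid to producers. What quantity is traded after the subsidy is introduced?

Pre-subsidy: 96 - 1.5p = -84 + 3p gives p* = 40, q* = 36.
With the subsidy, sellers receive ps = pb + 18 for each unit, where pb is the price buyers pay.
Supply in terms of pb becomes qs = -84 + 3(pb + 18) = -30 + 3pb. Setting this equal to demand: 96 - 1.5pb = -30 + 3pb, so pb = 28.
Sellers receive ps = 28 + 18 = 46; q' = 96 − 1.5·28 = 54.

q' = 54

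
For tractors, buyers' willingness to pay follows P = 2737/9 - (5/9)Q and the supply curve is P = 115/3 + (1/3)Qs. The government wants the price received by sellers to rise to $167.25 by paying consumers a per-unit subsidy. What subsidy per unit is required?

At a seller price of 167.25, quantity supplied is -115 + 3·167.25 = 386.75.
Buyers absorb 386.75 only when they pay Pb = 2737/9 − (5/9)·386.75 = 89.25.
s = Ps − Pb = 167.25 − 89.25 = 78.

Required subsidy s = $78 per unit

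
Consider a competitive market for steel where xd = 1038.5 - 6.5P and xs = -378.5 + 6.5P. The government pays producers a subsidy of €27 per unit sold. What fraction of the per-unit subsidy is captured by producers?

Pre-subsidy: 1038.5 - 6.5P = -378.5 + 6.5P gives P* = 109, x* = 330.
With the subsidy, sellers receive Ps = Pb + 27 for each unit, where Pb is the price buyers pay.
Supply in terms of Pb becomes xs = -378.5 + 6.5(Pb + 27) = -203 + 6.5Pb. Setting this equal to demand: 1038.5 - 6.5Pb = -203 + 6.5Pb, so Pb = 95.5.
Sellers receive Ps = 95.5 + 27 = 122.5; x' = 1038.5 − 6.5·95.5 = 417.75.
Buyers' price falls by P* − Pb = 109 − 95.5 = 13.5; sellers' price rises by Ps − P* = 122.5 − 109 = 13.5.
So producers capture 13.5/27 = 0.5 of each unit of subsidy.

Producer share = 0.5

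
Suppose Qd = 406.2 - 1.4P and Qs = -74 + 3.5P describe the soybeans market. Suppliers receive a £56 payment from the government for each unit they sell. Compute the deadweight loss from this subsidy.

Deadweight loss = £1568

Pre-subsidy: 406.2 - 1.4P = -74 + 3.5P gives P* = 98, Q* = 269.
With the subsidy, sellers receive Ps = Pb + 56 for each unit, where Pb is the price buyers pay.
Supply in terms of Pb becomes Qs = -74 + 3.5(Pb + 56) = 122 + 3.5Pb. Setting this equal to demand: 406.2 - 1.4Pb = 122 + 3.5Pb, so Pb = 58.
Sellers receive Ps = 58 + 56 = 114; Q' = 406.2 − 1.4·58 = 325.
The subsidy expands output by 325 − 269 = 56 past the efficient level; on those units the gap between marginal cost and willingness to pay runs from 0 up to 56.
DWL = ½ × 56 × 56 = 1568.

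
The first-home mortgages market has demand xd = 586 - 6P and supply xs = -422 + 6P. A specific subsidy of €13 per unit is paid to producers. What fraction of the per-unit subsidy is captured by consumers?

Pre-subsidy: 586 - 6P = -422 + 6P gives P* = 84, x* = 82.
With the subsidy, sellers receive Ps = Pb + 13 for each unit, where Pb is the price buyers pay.
Supply in terms of Pb becomes xs = -422 + 6(Pb + 13) = -344 + 6Pb. Setting this equal to demand: 586 - 6Pb = -344 + 6Pb, so Pb = 77.5.
Sellers receive Ps = 77.5 + 13 = 90.5; x' = 586 − 6·77.5 = 121.
Buyers' price falls by P* − Pb = 84 − 77.5 = 6.5; sellers' price rises by Ps − P* = 90.5 − 84 = 6.5.
So consumers capture 6.5/13 = 0.5 of each unit of subsidy.

Consumer share = 0.5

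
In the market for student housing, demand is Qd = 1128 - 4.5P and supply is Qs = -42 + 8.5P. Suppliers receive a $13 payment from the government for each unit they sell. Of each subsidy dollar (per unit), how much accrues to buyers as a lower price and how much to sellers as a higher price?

Pre-subsidy: 1128 - 4.5P = -42 + 8.5P gives P* = 90, Q* = 723.
With the subsidy, sellers receive Ps = Pb + 13 for each unit, where Pb is the price buyers pay.
Supply in terms of Pb becomes Qs = -42 + 8.5(Pb + 13) = 68.5 + 8.5Pb. Setting this equal to demand: 1128 - 4.5Pb = 68.5 + 8.5Pb, so Pb = 81.5.
Sellers receive Ps = 81.5 + 13 = 94.5; Q' = 1128 − 4.5·81.5 = 761.25.
Buyers' price falls by P* − Pb = 90 − 81.5 = 8.5; sellers' price rises by Ps − P* = 94.5 − 90 = 4.5.

Buyers gain $8.5 per unit; sellers gain $4.5 per unit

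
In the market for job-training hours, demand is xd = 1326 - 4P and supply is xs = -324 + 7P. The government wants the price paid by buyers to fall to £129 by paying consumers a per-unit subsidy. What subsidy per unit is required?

At a buyer price of 129, quantity demanded is 1326 − 4·129 = 810.
Sellers supply 810 only when they receive Ps with -324 + 7·Ps = 810, i.e. Ps = 162.
s = Ps − Pb = 162 − 129 = 33.

Required subsidy s = £33 per unit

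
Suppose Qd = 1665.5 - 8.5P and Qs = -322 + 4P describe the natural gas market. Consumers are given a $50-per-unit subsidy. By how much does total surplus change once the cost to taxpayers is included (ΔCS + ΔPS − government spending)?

Pre-subsidy: 1665.5 - 8.5P = -322 + 4P gives P* = 159, Q* = 314.
With the rebate, buyers effectively pay Pb = Ps − 50, where Ps is the price sellers receive.
Demand in terms of Ps becomes Qd = 1665.5 − 8.5(Ps − 50) = 2090.5 - 8.5Ps. Setting this equal to supply: 2090.5 - 8.5Ps = -322 + 4Ps, so Ps = 193.
Buyers pay Pb = 193 − 50 = 143; Q' = -322 + 4·193 = 450.
ΔCS = ½(314 + 450)(159 − 143) = 6112; ΔPS = ½(314 + 450)(193 − 159) = 12988.
Government spending = 50 × 450 = 22500.
Net change = 6112 + 12988 − 22500 = -3400. The loss equals the DWL triangle ½·50·136.

Net change in total surplus = -$3400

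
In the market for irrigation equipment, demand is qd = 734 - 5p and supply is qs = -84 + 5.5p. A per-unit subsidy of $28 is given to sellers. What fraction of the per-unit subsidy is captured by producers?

Producer share = 10/21

Pre-subsidy: 734 - 5p = -84 + 5.5p gives p* = 1636/21, q* = 7234/21.
With the subsidy, sellers receive ps = pb + 28 for each unit, where pb is the price buyers pay.
Supply in terms of pb becomes qs = -84 + 5.5(pb + 28) = 70 + 5.5pb. Setting this equal to demand: 734 - 5pb = 70 + 5.5pb, so pb = 1328/21.
Sellers receive ps = 1328/21 + 28 = 1916/21; q' = 734 − 5·(1328/21) = 8774/21.
Buyers' price falls by p* − pb = 1636/21 − 1328/21 = 44/3; sellers' price rises by ps − p* = 1916/21 − 1636/21 = 40/3.
So producers capture (40/3)/28 = 10/21 of each unit of subsidy.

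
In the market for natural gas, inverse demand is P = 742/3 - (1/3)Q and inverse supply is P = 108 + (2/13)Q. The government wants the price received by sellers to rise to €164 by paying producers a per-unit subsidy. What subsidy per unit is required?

Required subsidy s = €38 per unit

At a seller price of 164, quantity supplied is -702 + 6.5·164 = 364.
Buyers absorb 364 only when they pay Pb = 742/3 − (1/3)·364 = 126.
s = Ps − Pb = 164 − 126 = 38.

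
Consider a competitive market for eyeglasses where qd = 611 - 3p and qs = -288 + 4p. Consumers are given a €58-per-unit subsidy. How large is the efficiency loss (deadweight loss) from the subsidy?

Pre-subsidy: 611 - 3p = -288 + 4p gives p* = 899/7, q* = 1580/7.
With the rebate, buyers effectively pay pb = ps − 58, where ps is the price sellers receive.
Demand in terms of ps becomes qd = 611 − 3(ps − 58) = 785 - 3ps. Setting this equal to supply: 785 - 3ps = -288 + 4ps, so ps = 1073/7.
Buyers pay pb = 1073/7 − 58 = 667/7; q' = -288 + 4·(1073/7) = 2276/7.
The subsidy expands output by 2276/7 − 1580/7 = 696/7 past the efficient level; on those units the gap between marginal cost and willingness to pay runs from 0 up to 58.
DWL = ½ × 58 × 696/7 = 20184/7.

Deadweight loss = 20184/7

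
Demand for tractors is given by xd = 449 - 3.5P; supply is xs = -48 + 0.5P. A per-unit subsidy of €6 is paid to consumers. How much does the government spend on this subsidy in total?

Government cost = €100.5

Pre-subsidy: 449 - 3.5P = -48 + 0.5P gives P* = 124.25, x* = 14.125.
With the rebate, buyers effectively pay Pb = Ps − 6, where Ps is the price sellers receive.
Demand in terms of Ps becomes xd = 449 − 3.5(Ps − 6) = 470 - 3.5Ps. Setting this equal to supply: 470 - 3.5Ps = -48 + 0.5Ps, so Ps = 129.5.
Buyers pay Pb = 129.5 − 6 = 123.5; x' = -48 + 0.5·129.5 = 16.75.
Government outlay = subsidy × quantity = 6 × 16.75 = 100.5.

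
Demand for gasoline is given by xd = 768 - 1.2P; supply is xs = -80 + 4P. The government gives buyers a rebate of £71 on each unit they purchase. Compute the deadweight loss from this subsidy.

Pre-subsidy: 768 - 1.2P = -80 + 4P gives P* = 2120/13, x* = 7440/13.
With the rebate, buyers effectively pay Pb = Ps − 71, where Ps is the price sellers receive.
Demand in terms of Ps becomes xd = 768 − 1.2(Ps − 71) = 853.2 - 1.2Ps. Setting this equal to supply: 853.2 - 1.2Ps = -80 + 4Ps, so Ps = 2333/13.
Buyers pay Pb = 2333/13 − 71 = 1410/13; x' = -80 + 4·(2333/13) = 8292/13.
The subsidy expands output by 8292/13 − 7440/13 = 852/13 past the efficient level; on those units the gap between marginal cost and willingness to pay runs from 0 up to 71.
DWL = ½ × 71 × 852/13 = 30246/13.

Deadweight loss = 30246/13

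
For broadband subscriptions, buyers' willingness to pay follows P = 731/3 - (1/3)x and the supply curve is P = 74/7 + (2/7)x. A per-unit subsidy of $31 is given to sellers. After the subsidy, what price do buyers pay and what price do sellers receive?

Pre-subsidy: 731/3 - (1/3)x = 74/7 + (2/7)x gives x* = 4895/13 and P* = 1536/13.
With the subsidy, sellers receive Ps = Pb + 31 for each unit, where Pb is the price buyers pay.
On the curves, Pb = 731/3 - (1/3)x and Ps = 74/7 + (2/7)x; the wedge Ps − Pb = 31 gives 74/7 + (2/7)x − (731/3 - (1/3)x) = 31, so x' = 5546/13.
Then Pb = 731/3 − (1/3)·(5546/13) = 1319/13 and Ps = 74/7 + (2/7)·(5546/13) = 1722/13.

Buyers pay 1319/13; sellers receive 1722/13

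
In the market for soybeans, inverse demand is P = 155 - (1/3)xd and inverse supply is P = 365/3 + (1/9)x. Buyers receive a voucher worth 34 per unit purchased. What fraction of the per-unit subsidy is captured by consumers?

Pre-subsidy: 155 - (1/3)x = 365/3 + (1/9)x gives x* = 75 and P* = 130.
With the rebate, buyers effectively pay Pb = Ps − 34, where Ps is the price sellers receive.
On the curves, Pb = 155 - (1/3)x and Ps = 365/3 + (1/9)x; the wedge Ps − Pb = 34 gives 365/3 + (1/9)x − (155 - (1/3)x) = 34, so x' = 151.5.
Then Pb = 155 − (1/3)·151.5 = 104.5 and Ps = 365/3 + (1/9)·151.5 = 138.5.
Buyers' price falls by P* − Pb = 130 − 104.5 = 25.5; sellers' price rises by Ps − P* = 138.5 − 130 = 8.5.
So consumers capture 25.5/34 = 0.75 of each unit of subsidy.

Consumer share = 0.75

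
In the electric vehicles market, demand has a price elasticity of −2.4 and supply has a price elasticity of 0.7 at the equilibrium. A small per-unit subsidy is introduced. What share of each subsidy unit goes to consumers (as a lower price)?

For a small subsidy around the equilibrium, the benefit split depends on the relative slopes, which at a point are proportional to the elasticities.
Buyer share = εs/(εs + |εd|) = 0.7/(0.7 + 2.4) = 7/31; seller share = |εd|/(εs + |εd|) = 24/31.

Consumer share = 7/31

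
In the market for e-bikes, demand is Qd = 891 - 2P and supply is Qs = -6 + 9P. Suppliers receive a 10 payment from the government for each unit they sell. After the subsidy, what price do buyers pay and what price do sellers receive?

Buyers pay 807/11; sellers receive 917/11

Pre-subsidy: 891 - 2P = -6 + 9P gives P* = 897/11, Q* = 8007/11.
With the subsidy, sellers receive Ps = Pb + 10 for each unit, where Pb is the price buyers pay.
Supply in terms of Pb becomes Qs = -6 + 9(Pb + 10) = 84 + 9Pb. Setting this equal to demand: 891 - 2Pb = 84 + 9Pb, so Pb = 807/11.
Sellers receive Ps = 807/11 + 10 = 917/11; Q' = 891 − 2·(807/11) = 8187/11.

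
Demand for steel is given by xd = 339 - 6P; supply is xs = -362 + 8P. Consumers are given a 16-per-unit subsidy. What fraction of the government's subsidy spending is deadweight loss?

DWL / government spending = 32/109

Pre-subsidy: 339 - 6P = -362 + 8P gives P* = 701/14, x* = 270/7.
With the rebate, buyers effectively pay Pb = Ps − 16, where Ps is the price sellers receive.
Demand in terms of Ps becomes xd = 339 − 6(Ps − 16) = 435 - 6Ps. Setting this equal to supply: 435 - 6Ps = -362 + 8Ps, so Ps = 797/14.
Buyers pay Pb = 797/14 − 16 = 573/14; x' = -362 + 8·(797/14) = 654/7.
ΔCS = ½(270/7 + 654/7)(701/14 − 573/14) = 4224/7; ΔPS = ½(270/7 + 654/7)(797/14 − 701/14) = 3168/7.
Government spending = 16 × 654/7 = 10464/7.
DWL = ½ × 16 × (654/7 − 270/7) = 3072/7; fraction = (3072/7) / (10464/7) = 32/109.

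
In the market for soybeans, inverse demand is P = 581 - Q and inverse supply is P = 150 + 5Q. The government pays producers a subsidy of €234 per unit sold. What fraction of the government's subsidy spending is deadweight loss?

DWL / government spending = 117/665

Pre-subsidy: 581 - Q = 150 + 5Q gives Q* = 431/6 and P* = 3055/6.
With the subsidy, sellers receive Ps = Pb + 234 for each unit, where Pb is the price buyers pay.
On the curves, Pb = 581 - Q and Ps = 150 + 5Q; the wedge Ps − Pb = 234 gives 150 + 5Q − (581 - Q) = 234, so Q' = 665/6.
Then Pb = 581 − 1·(665/6) = 2821/6 and Ps = 150 + 5·(665/6) = 4225/6.
ΔCS = ½(431/6 + 665/6)(3055/6 − 2821/6) = 3562; ΔPS = ½(431/6 + 665/6)(4225/6 − 3055/6) = 17810.
Government spending = 234 × 665/6 = 25935.
DWL = ½ × 234 × (665/6 − 431/6) = 4563; fraction = 4563 / 25935 = 117/665.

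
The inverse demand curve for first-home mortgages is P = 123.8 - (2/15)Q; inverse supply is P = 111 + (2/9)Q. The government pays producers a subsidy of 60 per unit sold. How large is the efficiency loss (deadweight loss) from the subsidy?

Pre-subsidy: 123.8 - (2/15)Q = 111 + (2/9)Q gives Q* = 36 and P* = 119.
With the subsidy, sellers receive Ps = Pb + 60 for each unit, where Pb is the price buyers pay.
On the curves, Pb = 123.8 - (2/15)Q and Ps = 111 + (2/9)Q; the wedge Ps − Pb = 60 gives 111 + (2/9)Q − (123.8 - (2/15)Q) = 60, so Q' = 204.75.
Then Pb = 123.8 − (2/15)·204.75 = 96.5 and Ps = 111 + (2/9)·204.75 = 156.5.
The subsidy expands output by 204.75 − 36 = 168.75 past the efficient level; on those units the gap between marginal cost and willingness to pay runs from 0 up to 60.
DWL = ½ × 60 × 168.75 = 5062.5.

Deadweight loss = 5062.5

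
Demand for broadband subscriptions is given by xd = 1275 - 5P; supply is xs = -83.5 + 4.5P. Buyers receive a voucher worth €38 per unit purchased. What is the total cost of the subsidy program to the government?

Government cost = €24700

Pre-subsidy: 1275 - 5P = -83.5 + 4.5P gives P* = 143, x* = 560.
With the rebate, buyers effectively pay Pb = Ps − 38, where Ps is the price sellers receive.
Demand in terms of Ps becomes xd = 1275 − 5(Ps − 38) = 1465 - 5Ps. Setting this equal to supply: 1465 - 5Ps = -83.5 + 4.5Ps, so Ps = 163.
Buyers pay Pb = 163 − 38 = 125; x' = -83.5 + 4.5·163 = 650.
Government outlay = subsidy × quantity = 38 × 650 = 24700.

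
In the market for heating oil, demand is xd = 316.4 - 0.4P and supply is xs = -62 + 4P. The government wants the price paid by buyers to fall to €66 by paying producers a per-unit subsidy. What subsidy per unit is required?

At a buyer price of 66, quantity demanded is 316.4 − 0.4·66 = 290.
Sellers supply 290 only when they receive Ps with -62 + 4·Ps = 290, i.e. Ps = 88.
s = Ps − Pb = 88 − 66 = 22.

Required subsidy s = €22 per unit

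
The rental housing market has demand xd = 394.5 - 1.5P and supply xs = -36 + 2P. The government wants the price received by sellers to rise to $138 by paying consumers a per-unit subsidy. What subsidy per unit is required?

Required subsidy s = $35 per unit

At a seller price of 138, quantity supplied is -36 + 2·138 = 240.
Buyers absorb 240 only when they pay Pb with 394.5 − 1.5·Pb = 240, i.e. Pb = 103.
s = Ps − Pb = 138 − 103 = 35.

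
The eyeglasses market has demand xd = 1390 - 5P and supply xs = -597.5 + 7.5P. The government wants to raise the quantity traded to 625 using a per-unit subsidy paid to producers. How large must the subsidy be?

Required subsidy s = 10 per unit

At x = 625, invert demand for the buyer price: Pb = (1390 − 625)/5 = 153; invert supply for the seller price: Ps = (625 − (-597.5))/7.5 = 163.
The subsidy must fill the gap: s = Ps − Pb = 163 − 153 = 10.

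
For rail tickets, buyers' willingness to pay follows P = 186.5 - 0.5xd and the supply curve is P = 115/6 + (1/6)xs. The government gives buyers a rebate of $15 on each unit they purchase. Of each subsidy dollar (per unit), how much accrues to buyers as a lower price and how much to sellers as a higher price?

Buyers gain $11.25 per unit; sellers gain $3.75 per unit

Pre-subsidy: 186.5 - 0.5x = 115/6 + (1/6)x gives x* = 251 and P* = 61.
With the rebate, buyers effectively pay Pb = Ps − 15, where Ps is the price sellers receive.
On the curves, Pb = 186.5 - 0.5x and Ps = 115/6 + (1/6)x; the wedge Ps − Pb = 15 gives 115/6 + (1/6)x − (186.5 - 0.5x) = 15, so x' = 273.5.
Then Pb = 186.5 − 0.5·273.5 = 49.75 and Ps = 115/6 + (1/6)·273.5 = 64.75.
Buyers' price falls by P* − Pb = 61 − 49.75 = 11.25; sellers' price rises by Ps − P* = 64.75 − 61 = 3.75.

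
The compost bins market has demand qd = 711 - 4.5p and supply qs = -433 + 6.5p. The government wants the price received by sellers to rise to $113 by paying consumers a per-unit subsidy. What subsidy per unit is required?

Required subsidy s = $22 per unit

At a seller price of 113, quantity supplied is -433 + 6.5·113 = 301.5.
Buyers absorb 301.5 only when they pay pb with 711 − 4.5·pb = 301.5, i.e. pb = 91.
s = ps − pb = 113 − 91 = 22.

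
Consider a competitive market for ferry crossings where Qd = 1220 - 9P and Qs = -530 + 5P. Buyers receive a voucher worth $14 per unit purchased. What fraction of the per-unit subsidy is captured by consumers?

Consumer share = 5/14

Pre-subsidy: 1220 - 9P = -530 + 5P gives P* = 125, Q* = 95.
With the rebate, buyers effectively pay Pb = Ps − 14, where Ps is the price sellers receive.
Demand in terms of Ps becomes Qd = 1220 − 9(Ps − 14) = 1346 - 9Ps. Setting this equal to supply: 1346 - 9Ps = -530 + 5Ps, so Ps = 134.
Buyers pay Pb = 134 − 14 = 120; Q' = -530 + 5·134 = 140.
Buyers' price falls by P* − Pb = 125 − 120 = 5; sellers' price rises by Ps − P* = 134 − 125 = 9.
So consumers capture 5/14 = 5/14 of each unit of subsidy.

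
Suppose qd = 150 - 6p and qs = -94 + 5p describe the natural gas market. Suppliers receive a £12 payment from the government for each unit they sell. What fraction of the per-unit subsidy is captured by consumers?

Consumer share = 5/11

Pre-subsidy: 150 - 6p = -94 + 5p gives p* = 244/11, q* = 186/11.
With the subsidy, sellers receive ps = pb + 12 for each unit, where pb is the price buyers pay.
Supply in terms of pb becomes qs = -94 + 5(pb + 12) = -34 + 5pb. Setting this equal to demand: 150 - 6pb = -34 + 5pb, so pb = 184/11.
Sellers receive ps = 184/11 + 12 = 316/11; q' = 150 − 6·(184/11) = 546/11.
Buyers' price falls by p* − pb = 244/11 − 184/11 = 60/11; sellers' price rises by ps − p* = 316/11 − 244/11 = 72/11.
So consumers capture (60/11)/12 = 5/11 of each unit of subsidy.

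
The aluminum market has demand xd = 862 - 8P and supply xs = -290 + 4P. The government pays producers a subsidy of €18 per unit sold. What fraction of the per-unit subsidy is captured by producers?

Pre-subsidy: 862 - 8P = -290 + 4P gives P* = 96, x* = 94.
With the subsidy, sellers receive Ps = Pb + 18 for each unit, where Pb is the price buyers pay.
Supply in terms of Pb becomes xs = -290 + 4(Pb + 18) = -218 + 4Pb. Setting this equal to demand: 862 - 8Pb = -218 + 4Pb, so Pb = 90.
Sellers receive Ps = 90 + 18 = 108; x' = 862 − 8·90 = 142.
Buyers' price falls by P* − Pb = 96 − 90 = 6; sellers' price rises by Ps − P* = 108 − 96 = 12.
So producers capture 12/18 = 2/3 of each unit of subsidy.

Producer share = 2/3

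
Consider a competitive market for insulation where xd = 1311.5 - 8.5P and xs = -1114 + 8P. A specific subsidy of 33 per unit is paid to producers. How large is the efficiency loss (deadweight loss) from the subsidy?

Deadweight loss = 2244

Pre-subsidy: 1311.5 - 8.5P = -1114 + 8P gives P* = 147, x* = 62.
With the subsidy, sellers receive Ps = Pb + 33 for each unit, where Pb is the price buyers pay.
Supply in terms of Pb becomes xs = -1114 + 8(Pb + 33) = -850 + 8Pb. Setting this equal to demand: 1311.5 - 8.5Pb = -850 + 8Pb, so Pb = 131.
Sellers receive Ps = 131 + 33 = 164; x' = 1311.5 − 8.5·131 = 198.
The subsidy expands output by 198 − 62 = 136 past the efficient level; on those units the gap between marginal cost and willingness to pay runs from 0 up to 33.
DWL = ½ × 33 × 136 = 2244.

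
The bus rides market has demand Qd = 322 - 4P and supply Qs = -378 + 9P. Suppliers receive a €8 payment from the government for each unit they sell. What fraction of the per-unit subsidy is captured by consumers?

Consumer share = 9/13

Pre-subsidy: 322 - 4P = -378 + 9P gives P* = 700/13, Q* = 1386/13.
With the subsidy, sellers receive Ps = Pb + 8 for each unit, where Pb is the price buyers pay.
Supply in terms of Pb becomes Qs = -378 + 9(Pb + 8) = -306 + 9Pb. Setting this equal to demand: 322 - 4Pb = -306 + 9Pb, so Pb = 628/13.
Sellers receive Ps = 628/13 + 8 = 732/13; Q' = 322 − 4·(628/13) = 1674/13.
Buyers' price falls by P* − Pb = 700/13 − 628/13 = 72/13; sellers' price rises by Ps − P* = 732/13 − 700/13 = 32/13.
So consumers capture (72/13)/8 = 9/13 of each unit of subsidy.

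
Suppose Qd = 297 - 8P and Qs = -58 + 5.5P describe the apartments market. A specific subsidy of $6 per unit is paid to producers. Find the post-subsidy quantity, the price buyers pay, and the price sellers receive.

Pre-subsidy: 297 - 8P = -58 + 5.5P gives P* = 710/27, Q* = 2339/27.
With the subsidy, sellers receive Ps = Pb + 6 for each unit, where Pb is the price buyers pay.
Supply in terms of Pb becomes Qs = -58 + 5.5(Pb + 6) = -25 + 5.5Pb. Setting this equal to demand: 297 - 8Pb = -25 + 5.5Pb, so Pb = 644/27.
Sellers receive Ps = 644/27 + 6 = 806/27; Q' = 297 − 8·(644/27) = 2867/27.

Q' = 2867/27; buyers pay 644/27; sellers receive 806/27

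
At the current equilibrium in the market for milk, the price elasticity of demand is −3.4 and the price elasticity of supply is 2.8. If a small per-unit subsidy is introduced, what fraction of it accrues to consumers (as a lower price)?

For a small subsidy around the equilibrium, the benefit split depends on the relative slopes, which at a point are proportional to the elasticities.
Buyer share = εs/(εs + |εd|) = 2.8/(2.8 + 3.4) = 14/31; seller share = |εd|/(εs + |εd|) = 17/31.

Consumer share = 14/31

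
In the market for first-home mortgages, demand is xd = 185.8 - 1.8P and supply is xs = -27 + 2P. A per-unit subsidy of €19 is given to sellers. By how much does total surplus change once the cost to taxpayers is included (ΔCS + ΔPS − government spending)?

Pre-subsidy: 185.8 - 1.8P = -27 + 2P gives P* = 56, x* = 85.
With the subsidy, sellers receive Ps = Pb + 19 for each unit, where Pb is the price buyers pay.
Supply in terms of Pb becomes xs = -27 + 2(Pb + 19) = 11 + 2Pb. Setting this equal to demand: 185.8 - 1.8Pb = 11 + 2Pb, so Pb = 46.
Sellers receive Ps = 46 + 19 = 65; x' = 185.8 − 1.8·46 = 103.
ΔCS = ½(85 + 103)(56 − 46) = 940; ΔPS = ½(85 + 103)(65 − 56) = 846.
Government spending = 19 × 103 = 1957.
Net change = 940 + 846 − 1957 = -171. The loss equals the DWL triangle ½·19·18.

Net change in total surplus = -€171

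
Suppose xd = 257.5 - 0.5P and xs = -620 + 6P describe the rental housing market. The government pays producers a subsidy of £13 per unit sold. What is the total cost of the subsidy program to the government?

Pre-subsidy: 257.5 - 0.5P = -620 + 6P gives P* = 135, x* = 190.
With the subsidy, sellers receive Ps = Pb + 13 for each unit, where Pb is the price buyers pay.
Supply in terms of Pb becomes xs = -620 + 6(Pb + 13) = -542 + 6Pb. Setting this equal to demand: 257.5 - 0.5Pb = -542 + 6Pb, so Pb = 123.
Sellers receive Ps = 123 + 13 = 136; x' = 257.5 − 0.5·123 = 196.
Government outlay = subsidy × quantity = 13 × 196 = 2548.

Government cost = £2548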